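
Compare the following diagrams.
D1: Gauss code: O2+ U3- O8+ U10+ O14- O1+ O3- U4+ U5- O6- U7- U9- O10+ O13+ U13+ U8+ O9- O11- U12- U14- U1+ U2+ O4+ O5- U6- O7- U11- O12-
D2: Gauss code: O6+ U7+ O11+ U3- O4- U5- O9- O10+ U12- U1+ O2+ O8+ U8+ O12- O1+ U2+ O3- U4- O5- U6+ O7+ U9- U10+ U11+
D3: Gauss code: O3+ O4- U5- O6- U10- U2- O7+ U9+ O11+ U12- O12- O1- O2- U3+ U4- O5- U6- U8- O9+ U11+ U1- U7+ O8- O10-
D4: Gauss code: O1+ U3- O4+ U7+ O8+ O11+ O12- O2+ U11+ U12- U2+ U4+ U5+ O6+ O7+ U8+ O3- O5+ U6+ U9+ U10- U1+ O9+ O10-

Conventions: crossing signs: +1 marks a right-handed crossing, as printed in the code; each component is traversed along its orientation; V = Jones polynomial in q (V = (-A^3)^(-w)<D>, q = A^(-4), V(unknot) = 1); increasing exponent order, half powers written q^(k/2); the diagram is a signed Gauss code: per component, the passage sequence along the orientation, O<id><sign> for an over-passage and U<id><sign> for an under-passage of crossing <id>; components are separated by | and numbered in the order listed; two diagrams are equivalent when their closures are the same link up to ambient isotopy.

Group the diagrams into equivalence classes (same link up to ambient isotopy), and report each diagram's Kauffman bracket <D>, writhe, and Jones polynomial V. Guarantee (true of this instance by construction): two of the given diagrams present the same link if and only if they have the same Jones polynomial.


classes: {D1, D3} | {D2} | {D4}
V(D1) = q^-5 - 2q^-4 + 2q^-3 - 2q^-2 + 2q^-1 - 1 + q  [14 crossings, <D> = A^-10 - A^-6 + 2A^-2 - 2A^2 + 2A^6 - 2A^10 + A^14, w = -2]
V(D2) = -q^-3 + q^-2 - q^-1 + 3 - q + q^2 - q^3  (w +2, c 12, <D> = -A^-6 + A^-2 - A^2 + 3A^6 - A^10 + A^14 - A^18)
V(D3) = q^-5 - 2q^-4 + 2q^-3 - 2q^-2 + 2q^-1 - 1 + q  [12 crossings, <D> = A^-16 - A^-12 + 2A^-8 - 2A^-4 + 2 - 2A^4 + A^8, w = -4]
V(D4) = q - q^2 + 2q^3 - q^4 + q^5 - q^6  [12 crossings, <D> = -A^-6 + A^-2 - A^2 + 2A^6 - A^10 + A^14, w = +6]
note: 3 classes among 4 diagrams; unequal V(q) rules out equality


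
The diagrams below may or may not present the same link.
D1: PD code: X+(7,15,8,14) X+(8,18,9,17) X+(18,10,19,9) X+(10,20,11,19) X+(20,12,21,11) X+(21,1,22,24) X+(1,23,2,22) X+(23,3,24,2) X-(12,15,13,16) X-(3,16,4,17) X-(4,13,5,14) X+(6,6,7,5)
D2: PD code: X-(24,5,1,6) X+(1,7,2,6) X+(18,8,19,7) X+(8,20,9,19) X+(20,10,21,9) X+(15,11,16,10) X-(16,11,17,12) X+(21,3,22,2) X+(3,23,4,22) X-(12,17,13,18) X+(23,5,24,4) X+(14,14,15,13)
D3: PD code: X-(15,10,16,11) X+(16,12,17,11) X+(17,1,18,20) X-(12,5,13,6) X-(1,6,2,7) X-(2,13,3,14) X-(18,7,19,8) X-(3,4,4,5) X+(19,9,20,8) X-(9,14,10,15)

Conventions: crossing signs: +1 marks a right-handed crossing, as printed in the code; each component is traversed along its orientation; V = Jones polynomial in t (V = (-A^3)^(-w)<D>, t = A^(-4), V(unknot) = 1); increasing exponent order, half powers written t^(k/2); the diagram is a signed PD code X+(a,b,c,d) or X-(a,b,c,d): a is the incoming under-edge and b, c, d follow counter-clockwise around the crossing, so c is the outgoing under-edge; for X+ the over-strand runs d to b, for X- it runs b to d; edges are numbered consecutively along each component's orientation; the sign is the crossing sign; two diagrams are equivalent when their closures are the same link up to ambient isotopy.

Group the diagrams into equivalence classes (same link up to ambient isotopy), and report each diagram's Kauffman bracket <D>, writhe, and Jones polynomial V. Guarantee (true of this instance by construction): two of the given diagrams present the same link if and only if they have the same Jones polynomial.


equivalence classes: {D1, D2} | {D3}
D1 (bracket A^-14 - 2A^-10 + A^-6 - 2A^-2 + 2A^2 + A^10; 12 crossings at w = +6): V = t^2 + 2t^4 - 2t^5 + t^6 - 2t^7 + t^8
V(D2) = t^2 + 2t^4 - 2t^5 + t^6 - 2t^7 + t^8  [12 crossings, <D> = A^-14 - 2A^-10 + A^-6 - 2A^-2 + 2A^2 + A^10, w = +6]
V(D3) = -t^-4 + t^-3 + t^-1  (w -4, c 10, <D> = A^-8 + 1 - A^4)
observation: V(t) takes 2 values over 3 diagrams, fixing the grouping


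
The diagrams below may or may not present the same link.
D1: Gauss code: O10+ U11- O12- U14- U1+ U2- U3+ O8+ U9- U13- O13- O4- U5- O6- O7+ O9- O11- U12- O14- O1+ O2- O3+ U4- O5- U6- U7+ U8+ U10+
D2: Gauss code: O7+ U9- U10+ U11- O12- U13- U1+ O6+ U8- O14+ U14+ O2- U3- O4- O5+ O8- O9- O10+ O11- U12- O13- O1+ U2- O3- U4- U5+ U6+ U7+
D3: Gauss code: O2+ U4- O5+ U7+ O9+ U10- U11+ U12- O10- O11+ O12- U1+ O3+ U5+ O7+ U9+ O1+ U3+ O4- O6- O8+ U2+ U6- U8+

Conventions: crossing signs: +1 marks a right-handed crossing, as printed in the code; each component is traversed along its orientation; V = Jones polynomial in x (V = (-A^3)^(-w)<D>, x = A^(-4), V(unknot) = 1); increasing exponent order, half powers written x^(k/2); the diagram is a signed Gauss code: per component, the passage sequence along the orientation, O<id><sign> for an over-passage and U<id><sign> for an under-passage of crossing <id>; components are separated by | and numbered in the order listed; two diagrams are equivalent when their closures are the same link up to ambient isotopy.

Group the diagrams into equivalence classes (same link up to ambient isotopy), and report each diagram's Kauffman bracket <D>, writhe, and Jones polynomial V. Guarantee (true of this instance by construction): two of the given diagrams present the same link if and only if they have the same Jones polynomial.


classes: {D1, D2} | {D3}
V(D1) = -x^-6 + x^-5 - x^-4 + 2x^-3 - x^-2 + x^-1  [14 crossings, <D> = A^-8 - A^-4 + 2 - A^4 + A^8 - A^12, w = -4]
V(D2) = -x^-6 + x^-5 - x^-4 + 2x^-3 - x^-2 + x^-1  [14 crossings, <D> = A^-2 - A^2 + 2A^6 - A^10 + A^14 - A^18, w = -2]
V(D3) = x^2 + x^4 - x^5 + x^6 - x^7  (w +4, c 12, <D> = -A^-16 + A^-12 - A^-8 + A^-4 + A^4)
insight: 2 classes among 3 diagrams; unequal V(x) rules out equality


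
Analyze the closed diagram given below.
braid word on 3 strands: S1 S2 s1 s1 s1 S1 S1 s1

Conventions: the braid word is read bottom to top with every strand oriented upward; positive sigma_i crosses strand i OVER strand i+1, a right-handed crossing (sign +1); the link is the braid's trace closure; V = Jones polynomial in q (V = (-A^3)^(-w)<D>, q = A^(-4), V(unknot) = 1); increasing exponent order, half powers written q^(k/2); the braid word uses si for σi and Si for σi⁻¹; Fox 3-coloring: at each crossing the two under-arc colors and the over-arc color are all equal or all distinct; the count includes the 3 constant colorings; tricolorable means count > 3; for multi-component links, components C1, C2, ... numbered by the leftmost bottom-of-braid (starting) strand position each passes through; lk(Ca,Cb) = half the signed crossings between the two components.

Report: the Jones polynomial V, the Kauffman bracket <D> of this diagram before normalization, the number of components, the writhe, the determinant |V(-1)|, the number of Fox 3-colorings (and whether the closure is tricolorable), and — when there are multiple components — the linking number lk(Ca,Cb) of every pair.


Jones polynomial: V(q) = 1
<D> = 1; writhe 0
components 1, writhe 0 (8 crossings)
3-colorings: 3 of 3^8, det 1 — not tricolorable
note: w = 0 (over 8 crossings) is diagram-only; (-A^3)^(0) removes it from V


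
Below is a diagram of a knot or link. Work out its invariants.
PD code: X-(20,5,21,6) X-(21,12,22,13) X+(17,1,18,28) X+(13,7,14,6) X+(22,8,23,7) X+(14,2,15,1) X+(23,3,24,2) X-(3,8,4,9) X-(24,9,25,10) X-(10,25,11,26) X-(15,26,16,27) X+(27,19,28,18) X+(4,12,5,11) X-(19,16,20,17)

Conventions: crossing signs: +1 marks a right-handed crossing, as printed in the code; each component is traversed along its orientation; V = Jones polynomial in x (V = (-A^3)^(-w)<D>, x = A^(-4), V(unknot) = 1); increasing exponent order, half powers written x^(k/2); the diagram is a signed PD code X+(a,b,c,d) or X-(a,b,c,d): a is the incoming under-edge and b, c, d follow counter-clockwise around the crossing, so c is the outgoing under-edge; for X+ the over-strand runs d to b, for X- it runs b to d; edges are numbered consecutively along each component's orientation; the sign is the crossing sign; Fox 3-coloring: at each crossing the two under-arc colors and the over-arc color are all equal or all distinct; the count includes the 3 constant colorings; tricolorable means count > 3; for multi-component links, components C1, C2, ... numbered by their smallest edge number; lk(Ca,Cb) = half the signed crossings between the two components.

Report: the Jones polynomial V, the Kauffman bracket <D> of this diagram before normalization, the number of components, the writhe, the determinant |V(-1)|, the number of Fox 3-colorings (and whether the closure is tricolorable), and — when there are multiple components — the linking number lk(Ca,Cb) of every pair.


V(x) = x^-4 - 2x^-3 + 4x^-2 - 5x^-1 + 5 - 5x + 4x^2 - 2x^3 + x^4
bracket: A^-16 - 2A^-12 + 4A^-8 - 5A^-4 + 5 - 5A^4 + 4A^8 - 2A^12 + A^16, w = 0
1 component, writhe 0, over 14 crossings
det 29, colorings 3 of 3^14 — not tricolorable
observation: w = 0 (over 14 crossings) is diagram-only; (-A^3)^(0) removes it from V


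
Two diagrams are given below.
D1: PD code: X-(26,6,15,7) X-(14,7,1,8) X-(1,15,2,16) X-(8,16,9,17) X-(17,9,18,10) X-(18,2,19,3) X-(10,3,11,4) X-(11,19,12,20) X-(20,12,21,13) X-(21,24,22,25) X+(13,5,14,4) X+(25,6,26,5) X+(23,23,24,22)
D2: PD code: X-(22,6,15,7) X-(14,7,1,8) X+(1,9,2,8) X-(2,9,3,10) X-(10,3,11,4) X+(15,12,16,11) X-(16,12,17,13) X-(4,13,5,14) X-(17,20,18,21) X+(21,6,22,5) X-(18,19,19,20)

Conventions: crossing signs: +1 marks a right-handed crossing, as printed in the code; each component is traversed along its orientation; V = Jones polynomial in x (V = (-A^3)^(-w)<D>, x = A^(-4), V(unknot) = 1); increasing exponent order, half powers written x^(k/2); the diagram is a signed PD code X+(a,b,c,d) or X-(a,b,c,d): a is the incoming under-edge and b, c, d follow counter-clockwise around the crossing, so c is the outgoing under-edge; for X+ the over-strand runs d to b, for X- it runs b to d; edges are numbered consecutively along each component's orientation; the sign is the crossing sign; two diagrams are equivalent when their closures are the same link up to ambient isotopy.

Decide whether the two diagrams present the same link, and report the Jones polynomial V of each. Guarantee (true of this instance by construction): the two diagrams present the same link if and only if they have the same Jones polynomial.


same link: no
V(D1) = -x^(-17/2) + x^(-15/2) - x^(-13/2) + x^(-11/2) - x^(-9/2) - x^(-5/2)  [13 crossings, <D> = A^-11 + A^-3 - A + A^5 - A^9 + A^13, w = -7]
V(D2) = x^(-9/2) - x^(-5/2) - x^(-3/2) - x^(-1/2)  [11 crossings, <D> = A^-13 + A^-9 + A^-5 - A^3, w = -5]
insight: 2 classes among 2 diagrams; unequal V(x) rules out equality


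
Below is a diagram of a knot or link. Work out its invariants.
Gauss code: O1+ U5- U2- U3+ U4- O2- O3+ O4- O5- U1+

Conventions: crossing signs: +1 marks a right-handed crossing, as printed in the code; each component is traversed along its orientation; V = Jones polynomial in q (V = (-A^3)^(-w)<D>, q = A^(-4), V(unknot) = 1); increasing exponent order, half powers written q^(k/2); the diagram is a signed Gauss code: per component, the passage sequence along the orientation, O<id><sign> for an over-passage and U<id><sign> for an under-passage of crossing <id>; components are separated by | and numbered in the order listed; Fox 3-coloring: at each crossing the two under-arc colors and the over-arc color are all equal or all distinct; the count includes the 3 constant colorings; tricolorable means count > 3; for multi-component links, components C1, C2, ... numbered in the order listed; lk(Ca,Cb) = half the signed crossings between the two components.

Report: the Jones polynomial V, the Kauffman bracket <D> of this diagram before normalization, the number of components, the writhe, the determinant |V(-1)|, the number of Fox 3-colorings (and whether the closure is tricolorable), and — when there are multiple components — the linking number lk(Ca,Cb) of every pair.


V(q) = 1
bracket: -A^-3, w = -1
1 component, writhe -1, over 5 crossings
det 1, colorings 3 of 3^5 — not tricolorable
observation: w = -1 (over 5 crossings) is diagram-only; (-A^3)^(1) removes it from V


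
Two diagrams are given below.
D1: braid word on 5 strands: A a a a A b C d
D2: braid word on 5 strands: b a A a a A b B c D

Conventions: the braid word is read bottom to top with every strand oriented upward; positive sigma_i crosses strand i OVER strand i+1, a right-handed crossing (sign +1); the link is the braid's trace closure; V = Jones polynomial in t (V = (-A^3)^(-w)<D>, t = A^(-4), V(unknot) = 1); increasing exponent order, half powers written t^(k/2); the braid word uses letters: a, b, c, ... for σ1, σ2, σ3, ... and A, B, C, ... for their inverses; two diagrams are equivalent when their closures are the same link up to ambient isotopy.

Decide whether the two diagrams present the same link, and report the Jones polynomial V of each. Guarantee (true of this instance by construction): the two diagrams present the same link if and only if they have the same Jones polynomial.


equivalent: yes
D1 (bracket A^6; 8 crossings at w = +2): V = 1
V(D2) = 1  (w +2, c 10, <D> = A^6)
key observation: Markov moves rewrite D1 (8 crossings) into D2 (10)


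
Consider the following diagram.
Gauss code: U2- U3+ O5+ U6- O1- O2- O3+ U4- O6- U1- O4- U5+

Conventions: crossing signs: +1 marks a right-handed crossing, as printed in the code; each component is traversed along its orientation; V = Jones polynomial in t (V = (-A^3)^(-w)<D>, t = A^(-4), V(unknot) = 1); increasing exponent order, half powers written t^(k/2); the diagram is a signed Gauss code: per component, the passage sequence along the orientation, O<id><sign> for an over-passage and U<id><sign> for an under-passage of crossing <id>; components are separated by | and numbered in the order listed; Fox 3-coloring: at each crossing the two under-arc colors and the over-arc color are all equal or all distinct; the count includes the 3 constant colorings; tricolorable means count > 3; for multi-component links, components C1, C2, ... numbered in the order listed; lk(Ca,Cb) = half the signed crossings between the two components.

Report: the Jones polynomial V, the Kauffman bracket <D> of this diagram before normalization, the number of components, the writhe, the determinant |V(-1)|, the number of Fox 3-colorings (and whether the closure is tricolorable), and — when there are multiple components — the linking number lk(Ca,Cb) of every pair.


V = -t^-4 + t^-3 + t^-1
<D> = A^-2 + A^6 - A^10 (w = -2)
1 component over 6 crossings, w = -2
9 Fox colorings among 3^6, |V(-1)| = 3: tricolorable
why: |V(-1)| = 3: so tricolorable, since 3 divides 3


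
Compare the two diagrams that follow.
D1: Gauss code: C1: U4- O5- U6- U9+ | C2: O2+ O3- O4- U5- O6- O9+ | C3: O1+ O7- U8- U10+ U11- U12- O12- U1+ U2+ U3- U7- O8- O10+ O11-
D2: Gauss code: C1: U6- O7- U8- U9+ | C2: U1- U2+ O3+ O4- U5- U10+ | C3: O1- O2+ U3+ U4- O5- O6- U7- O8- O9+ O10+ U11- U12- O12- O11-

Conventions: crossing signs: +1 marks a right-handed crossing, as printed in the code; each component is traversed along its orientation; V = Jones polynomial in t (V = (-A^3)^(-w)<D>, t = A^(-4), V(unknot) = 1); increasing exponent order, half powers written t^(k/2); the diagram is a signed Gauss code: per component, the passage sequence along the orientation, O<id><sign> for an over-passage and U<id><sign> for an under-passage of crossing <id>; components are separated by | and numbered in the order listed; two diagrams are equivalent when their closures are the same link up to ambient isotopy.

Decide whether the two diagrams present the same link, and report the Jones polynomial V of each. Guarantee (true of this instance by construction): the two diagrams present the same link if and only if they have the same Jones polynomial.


same link: yes
V(D1) = t^-3 + t^-2 + t^-1 + 1  [12 crossings, <D> = A^-12 + A^-8 + A^-4 + 1, w = -4]
V(D2) = t^-3 + t^-2 + t^-1 + 1  (w -4, c 12, <D> = A^-12 + A^-8 + A^-4 + 1)
note: from 12 to 12 crossings by R-moves: one link, two diagrams


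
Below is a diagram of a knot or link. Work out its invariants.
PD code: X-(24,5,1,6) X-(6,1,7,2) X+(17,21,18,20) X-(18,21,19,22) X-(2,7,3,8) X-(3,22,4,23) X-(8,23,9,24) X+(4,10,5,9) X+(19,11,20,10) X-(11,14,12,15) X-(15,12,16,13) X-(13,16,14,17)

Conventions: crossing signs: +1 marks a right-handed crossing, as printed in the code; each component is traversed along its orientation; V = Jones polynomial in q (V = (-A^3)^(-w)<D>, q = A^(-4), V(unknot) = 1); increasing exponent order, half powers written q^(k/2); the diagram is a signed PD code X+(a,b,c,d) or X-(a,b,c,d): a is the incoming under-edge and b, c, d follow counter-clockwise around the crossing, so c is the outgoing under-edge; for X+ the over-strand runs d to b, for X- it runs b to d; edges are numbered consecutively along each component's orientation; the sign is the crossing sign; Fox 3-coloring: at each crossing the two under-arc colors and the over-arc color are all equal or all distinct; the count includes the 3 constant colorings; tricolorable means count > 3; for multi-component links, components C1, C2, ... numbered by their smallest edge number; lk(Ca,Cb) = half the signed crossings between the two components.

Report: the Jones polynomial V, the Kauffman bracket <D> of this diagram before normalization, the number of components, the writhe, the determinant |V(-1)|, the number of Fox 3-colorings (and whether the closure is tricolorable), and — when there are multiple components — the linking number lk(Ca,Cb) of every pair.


V(q) = q^-8 - 2q^-7 + q^-6 - 2q^-5 + 2q^-4 + q^-2
bracket: A^-10 + 2A^-2 - 2A^2 + A^6 - 2A^10 + A^14, w = -6
1 component, writhe -6, over 12 crossings
det 9, colorings 27 of 3^12 — tricolorable
observation: V spans 6 powers of q: at least 6 crossings in any diagram


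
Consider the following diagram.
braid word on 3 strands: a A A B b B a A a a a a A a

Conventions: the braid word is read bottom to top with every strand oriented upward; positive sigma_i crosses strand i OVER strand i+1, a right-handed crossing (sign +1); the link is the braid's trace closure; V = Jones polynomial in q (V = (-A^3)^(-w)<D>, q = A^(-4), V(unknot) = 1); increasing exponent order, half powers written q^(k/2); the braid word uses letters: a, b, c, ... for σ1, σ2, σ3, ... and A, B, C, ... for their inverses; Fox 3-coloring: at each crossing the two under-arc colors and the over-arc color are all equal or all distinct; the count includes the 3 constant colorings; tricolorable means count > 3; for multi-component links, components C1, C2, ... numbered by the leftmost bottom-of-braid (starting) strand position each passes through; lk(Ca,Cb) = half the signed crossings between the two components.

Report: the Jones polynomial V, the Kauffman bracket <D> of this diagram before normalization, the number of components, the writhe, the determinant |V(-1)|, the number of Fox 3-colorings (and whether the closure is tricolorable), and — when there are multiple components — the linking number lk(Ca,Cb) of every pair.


V = q + q^3 - q^4
<D> = -A^-10 + A^-6 + A^2 (w = +2)
1 component over 14 crossings, w = +2
9 Fox colorings among 3^14, |V(-1)| = 3: tricolorable
why: the word shrinks to σ1⁻¹ σ2⁻¹ σ1 σ1 σ1 σ1 after cancelling


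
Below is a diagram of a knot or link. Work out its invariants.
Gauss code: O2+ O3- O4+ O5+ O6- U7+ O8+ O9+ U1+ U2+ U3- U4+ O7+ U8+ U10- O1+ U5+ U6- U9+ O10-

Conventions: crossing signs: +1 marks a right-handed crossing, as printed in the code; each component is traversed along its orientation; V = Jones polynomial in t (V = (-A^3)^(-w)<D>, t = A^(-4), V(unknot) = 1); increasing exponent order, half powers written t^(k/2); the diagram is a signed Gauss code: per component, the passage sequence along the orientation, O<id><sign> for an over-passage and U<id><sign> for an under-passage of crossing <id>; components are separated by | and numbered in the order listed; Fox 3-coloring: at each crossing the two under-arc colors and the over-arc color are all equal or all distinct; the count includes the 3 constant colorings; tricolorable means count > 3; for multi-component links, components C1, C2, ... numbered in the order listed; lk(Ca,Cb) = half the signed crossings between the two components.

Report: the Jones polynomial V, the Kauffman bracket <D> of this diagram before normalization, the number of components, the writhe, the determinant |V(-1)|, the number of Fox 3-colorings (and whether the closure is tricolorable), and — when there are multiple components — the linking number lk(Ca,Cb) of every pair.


V = t - t^2 + 2t^3 - t^4 + t^5 - t^6
<D> = -A^-12 + A^-8 - A^-4 + 2 - A^4 + A^8 (w = +4)
1 component over 10 crossings, w = +4
3 Fox colorings among 3^10, |V(-1)| = 7: not tricolorable
why: w = +4 shifts under R1 moves; the (-A^3)^(-4) factor cancels that in V


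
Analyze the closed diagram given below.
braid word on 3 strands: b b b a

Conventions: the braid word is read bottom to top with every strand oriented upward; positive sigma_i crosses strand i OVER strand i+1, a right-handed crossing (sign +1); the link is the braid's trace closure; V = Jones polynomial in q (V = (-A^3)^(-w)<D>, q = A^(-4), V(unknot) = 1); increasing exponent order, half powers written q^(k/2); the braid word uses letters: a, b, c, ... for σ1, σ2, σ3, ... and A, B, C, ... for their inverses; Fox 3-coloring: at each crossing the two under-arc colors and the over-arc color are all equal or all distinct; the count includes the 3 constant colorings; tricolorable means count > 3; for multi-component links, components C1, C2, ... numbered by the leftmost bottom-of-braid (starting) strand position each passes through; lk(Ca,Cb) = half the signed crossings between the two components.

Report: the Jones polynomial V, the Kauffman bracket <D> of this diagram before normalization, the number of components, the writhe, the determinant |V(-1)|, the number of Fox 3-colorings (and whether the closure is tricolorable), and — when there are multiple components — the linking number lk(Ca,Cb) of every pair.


Jones polynomial: V(q) = q + q^3 - q^4
<D> = -A^-4 + 1 + A^8; writhe +4
components 1, writhe +4 (4 crossings)
3-colorings: 9 of 3^4, det 3 — tricolorable
note: the span of V is 3, forcing >= 3 crossings in any diagram


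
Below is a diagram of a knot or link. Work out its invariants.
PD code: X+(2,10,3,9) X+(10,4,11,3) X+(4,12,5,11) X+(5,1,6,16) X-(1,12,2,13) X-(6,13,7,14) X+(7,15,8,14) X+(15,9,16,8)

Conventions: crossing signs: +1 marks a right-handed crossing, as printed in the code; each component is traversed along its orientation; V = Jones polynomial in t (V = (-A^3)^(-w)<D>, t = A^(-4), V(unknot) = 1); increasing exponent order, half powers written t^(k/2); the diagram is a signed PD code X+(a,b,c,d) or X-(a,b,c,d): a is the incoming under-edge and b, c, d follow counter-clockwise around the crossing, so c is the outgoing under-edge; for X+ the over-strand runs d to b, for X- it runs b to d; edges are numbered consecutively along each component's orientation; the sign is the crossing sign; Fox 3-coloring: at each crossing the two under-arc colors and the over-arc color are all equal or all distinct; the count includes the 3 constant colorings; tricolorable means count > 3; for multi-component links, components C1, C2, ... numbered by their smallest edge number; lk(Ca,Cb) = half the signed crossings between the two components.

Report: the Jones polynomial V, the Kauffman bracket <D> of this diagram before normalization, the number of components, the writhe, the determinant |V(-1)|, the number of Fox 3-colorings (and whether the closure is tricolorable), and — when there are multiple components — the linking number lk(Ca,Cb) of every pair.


Jones polynomial: V(t) = t - t^2 + 2t^3 - t^4 + t^5 - t^6
<D> = -A^-12 + A^-8 - A^-4 + 2 - A^4 + A^8; writhe +4
components 1, writhe +4 (8 crossings)
3-colorings: 3 of 3^8, det 7 — not tricolorable
note: |V(-1)| = 7: so not tricolorable, since 3 does not divide 7


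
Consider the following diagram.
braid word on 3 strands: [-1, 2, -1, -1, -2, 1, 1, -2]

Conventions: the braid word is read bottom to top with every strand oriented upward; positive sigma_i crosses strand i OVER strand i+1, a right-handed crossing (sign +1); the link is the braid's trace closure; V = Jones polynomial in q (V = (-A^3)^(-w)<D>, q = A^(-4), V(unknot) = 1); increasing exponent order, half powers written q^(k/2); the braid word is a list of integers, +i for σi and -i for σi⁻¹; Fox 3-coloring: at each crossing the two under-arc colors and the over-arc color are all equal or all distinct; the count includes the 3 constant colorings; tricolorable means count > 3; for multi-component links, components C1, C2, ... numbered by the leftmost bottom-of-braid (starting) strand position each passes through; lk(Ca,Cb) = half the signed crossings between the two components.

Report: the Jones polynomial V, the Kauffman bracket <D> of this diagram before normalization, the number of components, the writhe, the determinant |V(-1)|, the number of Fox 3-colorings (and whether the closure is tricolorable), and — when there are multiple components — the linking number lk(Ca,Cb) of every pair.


V = -q^-5 + q^-4 - q^-3 + 2q^-2 - q^-1 + 2 - q
<D> = -A^-10 + 2A^-6 - A^-2 + 2A^2 - A^6 + A^10 - A^14 (w = -2)
1 component over 8 crossings, w = -2
9 Fox colorings among 3^8, |V(-1)| = 9: tricolorable
why: w = -2 shifts under R1 moves; the (-A^3)^(2) factor cancels that in V


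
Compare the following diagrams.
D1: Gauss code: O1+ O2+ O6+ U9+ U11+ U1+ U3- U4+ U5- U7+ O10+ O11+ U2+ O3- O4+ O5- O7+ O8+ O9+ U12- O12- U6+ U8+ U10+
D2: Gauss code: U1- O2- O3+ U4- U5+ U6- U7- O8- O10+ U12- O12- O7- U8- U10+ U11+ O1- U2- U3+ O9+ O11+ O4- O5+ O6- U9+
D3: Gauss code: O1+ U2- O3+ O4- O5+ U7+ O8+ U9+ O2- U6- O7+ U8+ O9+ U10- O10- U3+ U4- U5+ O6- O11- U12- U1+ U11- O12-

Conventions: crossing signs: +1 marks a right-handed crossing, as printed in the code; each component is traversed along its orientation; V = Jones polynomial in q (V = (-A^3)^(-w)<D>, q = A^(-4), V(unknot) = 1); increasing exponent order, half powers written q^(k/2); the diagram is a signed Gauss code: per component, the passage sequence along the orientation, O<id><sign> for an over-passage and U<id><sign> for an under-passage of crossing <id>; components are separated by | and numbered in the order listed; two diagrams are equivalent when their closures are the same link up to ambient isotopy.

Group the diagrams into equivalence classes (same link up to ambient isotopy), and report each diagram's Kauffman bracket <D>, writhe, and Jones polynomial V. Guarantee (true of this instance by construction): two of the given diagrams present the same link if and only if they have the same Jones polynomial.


grouping into links: {D1} | {D2} | {D3}
V(D1) = q^2 + q^4 - q^5 + q^6 - q^7  (w +6, c 12, <D> = -A^-10 + A^-6 - A^-2 + A^2 + A^10)
V(D2) = 1  [12 crossings, <D> = A^-6, w = -2]
D3 (bracket A^-20 - 2A^-16 + 2A^-12 - 2A^-8 + 2A^-4 - 1 + A^4; 12 crossings at w = 0): V = q^-1 - 1 + 2q - 2q^2 + 2q^3 - 2q^4 + q^5
why: comparing 3 Jones polynomials yields 3 groups


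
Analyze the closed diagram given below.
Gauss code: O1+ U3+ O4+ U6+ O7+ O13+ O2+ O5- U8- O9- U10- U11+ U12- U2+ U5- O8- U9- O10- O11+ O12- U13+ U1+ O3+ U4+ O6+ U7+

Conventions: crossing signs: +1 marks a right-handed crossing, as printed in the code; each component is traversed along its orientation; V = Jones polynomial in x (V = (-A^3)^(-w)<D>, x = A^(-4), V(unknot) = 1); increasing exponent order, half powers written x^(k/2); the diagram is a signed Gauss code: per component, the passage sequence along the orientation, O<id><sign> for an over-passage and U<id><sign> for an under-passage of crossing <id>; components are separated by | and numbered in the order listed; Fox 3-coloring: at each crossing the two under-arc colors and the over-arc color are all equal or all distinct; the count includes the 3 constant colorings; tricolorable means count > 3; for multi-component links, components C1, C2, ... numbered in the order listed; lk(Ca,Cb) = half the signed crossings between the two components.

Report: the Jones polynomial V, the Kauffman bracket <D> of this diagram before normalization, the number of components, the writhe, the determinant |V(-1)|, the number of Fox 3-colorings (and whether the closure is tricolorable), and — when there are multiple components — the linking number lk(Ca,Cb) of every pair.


V(x) = -x^-2 + x^-1 - 1 + 3x - 2x^2 + 3x^3 - 2x^4 + x^5 - x^6
bracket: A^-15 - A^-11 + 2A^-7 - 3A^-3 + 2A - 3A^5 + A^9 - A^13 + A^17, w = +3
1 component, writhe +3, over 13 crossings
det 15, colorings 9 of 3^13 — tricolorable
observation: w = +3 (over 13 crossings) is diagram-only; (-A^3)^(-3) removes it from V


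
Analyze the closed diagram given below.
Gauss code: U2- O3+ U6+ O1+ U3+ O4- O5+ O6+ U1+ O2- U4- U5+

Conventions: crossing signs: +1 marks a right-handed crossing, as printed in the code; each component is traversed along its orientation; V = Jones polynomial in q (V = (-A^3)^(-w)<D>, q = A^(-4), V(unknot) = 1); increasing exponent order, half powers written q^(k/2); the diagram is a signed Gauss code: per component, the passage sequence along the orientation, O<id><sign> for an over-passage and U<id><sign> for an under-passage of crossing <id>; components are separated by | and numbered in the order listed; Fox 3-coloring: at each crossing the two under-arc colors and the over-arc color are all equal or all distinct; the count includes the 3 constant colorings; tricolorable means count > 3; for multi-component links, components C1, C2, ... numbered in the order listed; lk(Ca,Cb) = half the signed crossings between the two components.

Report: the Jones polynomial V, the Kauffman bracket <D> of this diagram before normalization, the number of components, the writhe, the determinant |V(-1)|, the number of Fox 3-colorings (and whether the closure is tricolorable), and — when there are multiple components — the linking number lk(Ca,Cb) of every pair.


V(q) = q + q^3 - q^4
bracket: -A^-10 + A^-6 + A^2, w = +2
1 component, writhe +2, over 6 crossings
det 3, colorings 9 of 3^6 — tricolorable
observation: V spans 3 powers of q: at least 3 crossings in any diagram


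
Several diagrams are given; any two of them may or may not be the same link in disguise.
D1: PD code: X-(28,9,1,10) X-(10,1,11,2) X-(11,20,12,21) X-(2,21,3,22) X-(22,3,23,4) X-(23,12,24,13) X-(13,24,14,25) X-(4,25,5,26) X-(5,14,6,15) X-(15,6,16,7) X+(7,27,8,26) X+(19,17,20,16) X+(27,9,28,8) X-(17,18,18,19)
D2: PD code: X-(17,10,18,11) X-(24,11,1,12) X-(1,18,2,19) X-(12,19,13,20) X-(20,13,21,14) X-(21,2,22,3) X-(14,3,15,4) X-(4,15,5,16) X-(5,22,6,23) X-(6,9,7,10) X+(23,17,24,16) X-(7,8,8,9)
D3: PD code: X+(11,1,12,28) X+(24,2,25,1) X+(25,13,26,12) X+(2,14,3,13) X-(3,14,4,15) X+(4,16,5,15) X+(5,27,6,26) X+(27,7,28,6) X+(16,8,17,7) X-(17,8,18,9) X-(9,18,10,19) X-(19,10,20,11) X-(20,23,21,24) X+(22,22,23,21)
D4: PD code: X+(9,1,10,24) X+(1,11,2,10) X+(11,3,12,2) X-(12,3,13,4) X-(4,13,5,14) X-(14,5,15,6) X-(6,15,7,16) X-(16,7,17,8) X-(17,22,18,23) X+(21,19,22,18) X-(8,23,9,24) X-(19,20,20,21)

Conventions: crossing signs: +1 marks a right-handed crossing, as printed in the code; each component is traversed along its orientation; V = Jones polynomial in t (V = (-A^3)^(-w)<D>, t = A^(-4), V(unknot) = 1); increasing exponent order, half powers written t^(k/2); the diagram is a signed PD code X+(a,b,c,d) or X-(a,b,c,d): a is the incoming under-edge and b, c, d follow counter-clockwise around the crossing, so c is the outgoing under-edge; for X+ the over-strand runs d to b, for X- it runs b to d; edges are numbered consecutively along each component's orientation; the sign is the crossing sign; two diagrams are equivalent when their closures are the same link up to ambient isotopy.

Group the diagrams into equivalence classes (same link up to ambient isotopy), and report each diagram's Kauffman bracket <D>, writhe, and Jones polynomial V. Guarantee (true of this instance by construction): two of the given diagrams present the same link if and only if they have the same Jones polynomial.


classes: {D1, D2} | {D3} | {D4}
V(D1) = -t^-8 + t^-5 + t^-3  [14 crossings, <D> = A^-12 + A^-4 - A^8, w = -8]
D2 (bracket A^-18 + A^-10 - A^2; 12 crossings at w = -10): V = -t^-8 + t^-5 + t^-3
D3 (bracket -A^-12 + A^-8 - A^-4 + 2 - A^4 + A^8; 14 crossings at w = +4): V = t - t^2 + 2t^3 - t^4 + t^5 - t^6
D4 (bracket A^-8 + 1 - A^4; 12 crossings at w = -4): V = -t^-4 + t^-3 + t^-1
insight: 3 values of V(t) split the 4 diagrams


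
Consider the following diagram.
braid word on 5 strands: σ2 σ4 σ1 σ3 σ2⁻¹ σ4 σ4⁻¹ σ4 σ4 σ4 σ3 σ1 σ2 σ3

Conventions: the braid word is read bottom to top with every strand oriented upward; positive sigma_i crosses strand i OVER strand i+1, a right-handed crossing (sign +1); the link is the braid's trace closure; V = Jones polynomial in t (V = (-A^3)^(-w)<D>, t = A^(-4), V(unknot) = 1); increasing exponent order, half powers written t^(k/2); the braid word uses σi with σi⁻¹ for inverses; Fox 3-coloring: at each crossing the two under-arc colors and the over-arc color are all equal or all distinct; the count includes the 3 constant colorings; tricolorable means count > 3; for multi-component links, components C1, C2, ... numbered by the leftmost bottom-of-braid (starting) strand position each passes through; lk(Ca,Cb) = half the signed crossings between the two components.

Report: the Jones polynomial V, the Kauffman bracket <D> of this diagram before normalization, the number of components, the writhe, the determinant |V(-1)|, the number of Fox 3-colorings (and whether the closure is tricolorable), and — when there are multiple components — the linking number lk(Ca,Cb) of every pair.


Jones polynomial: V(t) = t^3 - t^4 + 3t^5 - 3t^6 + 4t^7 - 5t^8 + 4t^9 - 3t^10 + 2t^11 - t^12
<D> = -A^-18 + 2A^-14 - 3A^-10 + 4A^-6 - 5A^-2 + 4A^2 - 3A^6 + 3A^10 - A^14 + A^18; writhe +10
components 1, writhe +10 (14 crossings)
3-colorings: 9 of 3^14, det 27 — tricolorable
note: det 27 = |V(-1)|; divisible by 3, so tricolorable


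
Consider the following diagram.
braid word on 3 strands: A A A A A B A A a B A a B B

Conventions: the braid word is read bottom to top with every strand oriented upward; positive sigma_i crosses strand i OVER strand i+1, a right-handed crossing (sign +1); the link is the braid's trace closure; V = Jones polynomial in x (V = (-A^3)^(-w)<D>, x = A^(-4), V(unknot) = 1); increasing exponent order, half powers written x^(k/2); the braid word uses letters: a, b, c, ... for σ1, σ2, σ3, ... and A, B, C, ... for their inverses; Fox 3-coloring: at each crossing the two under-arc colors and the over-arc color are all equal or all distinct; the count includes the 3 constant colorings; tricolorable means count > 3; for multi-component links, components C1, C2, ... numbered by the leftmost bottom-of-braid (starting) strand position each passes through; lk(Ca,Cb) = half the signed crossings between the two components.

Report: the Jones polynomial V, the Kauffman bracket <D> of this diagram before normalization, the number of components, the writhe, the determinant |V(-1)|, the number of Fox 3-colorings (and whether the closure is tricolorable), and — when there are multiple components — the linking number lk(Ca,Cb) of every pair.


Jones polynomial: V(x) = -x^-13 + x^-12 - x^-11 + x^-10 - x^-9 + x^-8 - x^-7 + x^-6 + x^-4
<D> = A^-14 + A^-6 - A^-2 + A^2 - A^6 + A^10 - A^14 + A^18 - A^22; writhe -10
components 1, writhe -10 (14 crossings)
3-colorings: 9 of 3^14, det 9 — tricolorable
note: the word shrinks to σ1⁻¹ σ1⁻¹ σ1⁻¹ σ1⁻¹ σ1⁻¹ σ2⁻¹ σ1⁻¹ σ2⁻¹ σ2⁻¹ σ2⁻¹ after cancelling


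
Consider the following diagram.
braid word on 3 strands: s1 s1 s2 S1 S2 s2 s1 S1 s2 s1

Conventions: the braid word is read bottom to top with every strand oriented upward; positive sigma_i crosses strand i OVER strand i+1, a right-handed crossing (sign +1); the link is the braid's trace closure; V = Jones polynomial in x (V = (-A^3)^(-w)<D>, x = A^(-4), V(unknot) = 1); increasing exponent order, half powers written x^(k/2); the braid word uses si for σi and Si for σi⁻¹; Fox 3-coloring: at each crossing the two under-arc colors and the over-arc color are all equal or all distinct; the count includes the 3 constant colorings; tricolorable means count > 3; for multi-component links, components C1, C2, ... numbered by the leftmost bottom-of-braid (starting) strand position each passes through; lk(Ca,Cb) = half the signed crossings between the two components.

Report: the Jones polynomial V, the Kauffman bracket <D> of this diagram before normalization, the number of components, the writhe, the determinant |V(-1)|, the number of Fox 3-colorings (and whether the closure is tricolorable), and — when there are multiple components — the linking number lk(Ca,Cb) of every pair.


V(x) = x - x^2 + 2x^3 - x^4 + x^5 - x^6
bracket: -A^-12 + A^-8 - A^-4 + 2 - A^4 + A^8, w = +4
1 component, writhe +4, over 10 crossings
det 7, colorings 3 of 3^10 — not tricolorable
observation: the span of V is 5, forcing >= 5 crossings in any diagram


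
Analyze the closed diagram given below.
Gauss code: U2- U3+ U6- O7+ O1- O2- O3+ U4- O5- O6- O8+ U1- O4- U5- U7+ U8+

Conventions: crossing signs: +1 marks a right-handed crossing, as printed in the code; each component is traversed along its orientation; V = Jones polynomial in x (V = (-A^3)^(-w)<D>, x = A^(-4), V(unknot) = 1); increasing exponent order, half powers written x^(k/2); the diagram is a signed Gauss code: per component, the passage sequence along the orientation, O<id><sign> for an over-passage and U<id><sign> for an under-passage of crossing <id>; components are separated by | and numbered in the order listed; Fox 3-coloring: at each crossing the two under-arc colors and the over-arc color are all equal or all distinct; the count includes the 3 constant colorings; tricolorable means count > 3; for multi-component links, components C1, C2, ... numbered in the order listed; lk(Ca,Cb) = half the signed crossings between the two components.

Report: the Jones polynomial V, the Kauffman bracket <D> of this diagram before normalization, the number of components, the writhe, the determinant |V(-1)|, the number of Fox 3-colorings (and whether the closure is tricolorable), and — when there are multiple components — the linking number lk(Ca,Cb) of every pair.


V = -x^-4 + x^-3 + x^-1
<D> = A^-2 + A^6 - A^10 (w = -2)
1 component over 8 crossings, w = -2
9 Fox colorings among 3^8, |V(-1)| = 3: tricolorable
why: the span of V is 3, forcing >= 3 crossings in any diagram


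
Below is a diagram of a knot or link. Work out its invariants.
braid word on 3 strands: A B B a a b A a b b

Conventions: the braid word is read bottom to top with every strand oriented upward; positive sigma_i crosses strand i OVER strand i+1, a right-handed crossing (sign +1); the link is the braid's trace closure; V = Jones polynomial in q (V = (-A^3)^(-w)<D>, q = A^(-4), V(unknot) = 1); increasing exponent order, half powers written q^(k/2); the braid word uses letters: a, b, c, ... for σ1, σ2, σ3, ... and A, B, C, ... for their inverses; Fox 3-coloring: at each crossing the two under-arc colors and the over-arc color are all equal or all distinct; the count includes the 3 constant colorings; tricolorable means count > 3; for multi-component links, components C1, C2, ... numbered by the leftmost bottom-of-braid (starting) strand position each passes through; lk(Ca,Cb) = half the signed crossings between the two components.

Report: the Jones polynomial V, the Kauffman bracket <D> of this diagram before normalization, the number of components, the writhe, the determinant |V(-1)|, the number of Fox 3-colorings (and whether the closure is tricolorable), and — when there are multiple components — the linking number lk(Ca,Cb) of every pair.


V(q) = q^-1 - 1 + 2q - 2q^2 + 2q^3 - 2q^4 + q^5
bracket: A^-14 - 2A^-10 + 2A^-6 - 2A^-2 + 2A^2 - A^6 + A^10, w = +2
1 component, writhe +2, over 10 crossings
det 11, colorings 3 of 3^10 — not tricolorable
observation: det 11 = |V(-1)|; not divisible by 3, so not tricolorable
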